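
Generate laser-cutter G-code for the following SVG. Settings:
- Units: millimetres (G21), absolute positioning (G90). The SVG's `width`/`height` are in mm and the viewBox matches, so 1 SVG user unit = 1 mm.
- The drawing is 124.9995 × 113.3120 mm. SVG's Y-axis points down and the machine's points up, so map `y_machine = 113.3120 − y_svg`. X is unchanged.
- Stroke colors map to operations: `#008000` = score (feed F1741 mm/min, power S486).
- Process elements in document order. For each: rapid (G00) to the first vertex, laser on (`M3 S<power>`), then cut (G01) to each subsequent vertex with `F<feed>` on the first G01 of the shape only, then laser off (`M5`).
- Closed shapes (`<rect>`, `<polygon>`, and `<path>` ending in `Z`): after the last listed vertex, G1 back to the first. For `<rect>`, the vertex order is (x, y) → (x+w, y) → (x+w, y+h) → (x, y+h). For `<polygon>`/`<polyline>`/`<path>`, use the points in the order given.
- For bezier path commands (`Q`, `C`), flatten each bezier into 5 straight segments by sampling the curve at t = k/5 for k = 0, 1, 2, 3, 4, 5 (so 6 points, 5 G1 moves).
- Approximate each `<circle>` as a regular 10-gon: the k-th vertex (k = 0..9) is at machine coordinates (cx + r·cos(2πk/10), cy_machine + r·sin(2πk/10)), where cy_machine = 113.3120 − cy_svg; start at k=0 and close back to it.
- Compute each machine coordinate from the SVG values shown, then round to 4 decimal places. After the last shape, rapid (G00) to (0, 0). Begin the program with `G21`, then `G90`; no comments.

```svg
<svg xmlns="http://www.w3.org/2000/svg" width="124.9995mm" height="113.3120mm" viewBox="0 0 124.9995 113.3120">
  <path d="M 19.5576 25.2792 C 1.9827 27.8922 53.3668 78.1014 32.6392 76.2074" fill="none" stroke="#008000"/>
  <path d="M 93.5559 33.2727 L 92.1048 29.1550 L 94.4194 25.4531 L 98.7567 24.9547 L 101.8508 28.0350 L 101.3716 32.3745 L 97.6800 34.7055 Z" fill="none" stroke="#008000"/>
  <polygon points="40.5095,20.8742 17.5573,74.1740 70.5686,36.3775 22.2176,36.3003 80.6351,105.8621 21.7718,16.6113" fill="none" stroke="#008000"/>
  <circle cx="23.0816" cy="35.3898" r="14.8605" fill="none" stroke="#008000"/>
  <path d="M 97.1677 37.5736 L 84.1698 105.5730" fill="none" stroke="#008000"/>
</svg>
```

1 u = 1 mm; y_m = 113.3120 − y.

[1] `<path>` cubic bezier, #008000→score S486 F1741: (19.5576,88.0328) → (16.1592,81.5511) → (22.5395,68.4318) → (31.9272,53.4606) → (37.5509,41.4230) → (32.6392,37.1046)

[2] `<path>` regular polygon, #008000→score S486 F1741: (93.5559,80.0393) → (92.1048,84.1570) → (94.4194,87.8589) → (98.7567,88.3573) → (101.8508,85.2770) → (101.3716,80.9375) → (97.6800,78.6065) → (93.5559,80.0393) (closed)

[3] `<polygon>` closed polygon, #008000→score S486 F1741: (40.5095,92.4378) → (17.5573,39.1380) → (70.5686,76.9345) → (22.2176,77.0117) → (80.6351,7.4499) → (21.7718,96.7007) → (40.5095,92.4378) (closed)

[4] `<circle>` circle, #008000→score S486 F1741: (37.9421,77.9222) → (35.1040,86.6570) → (27.6737,92.0554) → (18.4895,92.0554) → (11.0592,86.6570) → (8.2211,77.9222) → (11.0592,69.1874) → (18.4895,63.7890) → (27.6737,63.7890) → (35.1040,69.1874) → (37.9421,77.9222) (closed)

[5] `<path>` line segment, #008000→score S486 F1741: (97.1677,75.7384) → (84.1698,7.7390)

G21
G90
G00 X19.5576 Y88.0328
M3 S486
G01 X16.1592 Y81.5511 F1741
G01 X22.5395 Y68.4318
G01 X31.9272 Y53.4606
G01 X37.5509 Y41.4230
G01 X32.6392 Y37.1046
M5
G00 X93.5559 Y80.0393
M3 S486
G01 X92.1048 Y84.1570 F1741
G01 X94.4194 Y87.8589
G01 X98.7567 Y88.3573
G01 X101.8508 Y85.2770
G01 X101.3716 Y80.9375
G01 X97.6800 Y78.6065
G01 X93.5559 Y80.0393
M5
G00 X40.5095 Y92.4378
M3 S486
G01 X17.5573 Y39.1380 F1741
G01 X70.5686 Y76.9345
G01 X22.2176 Y77.0117
G01 X80.6351 Y7.4499
G01 X21.7718 Y96.7007
G01 X40.5095 Y92.4378
M5
G00 X37.9421 Y77.9222
M3 S486
G01 X35.1040 Y86.6570 F1741
G01 X27.6737 Y92.0554
G01 X18.4895 Y92.0554
G01 X11.0592 Y86.6570
G01 X8.2211 Y77.9222
G01 X11.0592 Y69.1874
G01 X18.4895 Y63.7890
G01 X27.6737 Y63.7890
G01 X35.1040 Y69.1874
G01 X37.9421 Y77.9222
M5
G00 X97.1677 Y75.7384
M3 S486
G01 X84.1698 Y7.7390 F1741
M5
G00 X0.0000 Y0.0000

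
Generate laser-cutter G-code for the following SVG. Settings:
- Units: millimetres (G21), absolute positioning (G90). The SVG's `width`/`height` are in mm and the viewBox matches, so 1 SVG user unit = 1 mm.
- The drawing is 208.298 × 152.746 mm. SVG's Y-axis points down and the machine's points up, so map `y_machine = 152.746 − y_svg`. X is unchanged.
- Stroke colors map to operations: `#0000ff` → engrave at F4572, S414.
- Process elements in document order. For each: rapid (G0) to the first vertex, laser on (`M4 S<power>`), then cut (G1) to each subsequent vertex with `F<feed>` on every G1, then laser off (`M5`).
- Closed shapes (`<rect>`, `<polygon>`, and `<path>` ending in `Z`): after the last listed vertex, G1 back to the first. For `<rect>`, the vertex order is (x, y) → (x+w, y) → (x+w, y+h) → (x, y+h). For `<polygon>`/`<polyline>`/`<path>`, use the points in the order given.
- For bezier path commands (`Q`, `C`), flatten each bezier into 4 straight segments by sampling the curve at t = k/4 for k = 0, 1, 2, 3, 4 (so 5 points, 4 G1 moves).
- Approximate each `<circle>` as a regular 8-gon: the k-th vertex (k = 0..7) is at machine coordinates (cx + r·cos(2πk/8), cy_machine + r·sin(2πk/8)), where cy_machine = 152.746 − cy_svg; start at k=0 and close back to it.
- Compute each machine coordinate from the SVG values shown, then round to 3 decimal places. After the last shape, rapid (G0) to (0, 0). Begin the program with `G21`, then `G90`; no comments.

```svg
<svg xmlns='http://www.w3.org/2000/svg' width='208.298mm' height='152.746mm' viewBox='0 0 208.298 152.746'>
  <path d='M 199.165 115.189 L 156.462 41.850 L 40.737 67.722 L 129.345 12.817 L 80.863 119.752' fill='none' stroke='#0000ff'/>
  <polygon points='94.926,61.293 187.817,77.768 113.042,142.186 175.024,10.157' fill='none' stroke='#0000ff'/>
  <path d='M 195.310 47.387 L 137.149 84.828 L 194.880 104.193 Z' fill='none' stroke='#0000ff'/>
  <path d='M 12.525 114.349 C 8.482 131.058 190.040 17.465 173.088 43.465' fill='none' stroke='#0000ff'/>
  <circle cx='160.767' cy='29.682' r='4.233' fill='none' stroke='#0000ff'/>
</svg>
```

G21
G90
G0 X199.165 Y37.557
M4 S414
G1 X156.462 Y110.896 F4572
G1 X40.737 Y85.024 F4572
G1 X129.345 Y139.929 F4572
G1 X80.863 Y32.994 F4572
M5
G0 X94.926 Y91.453
M4 S414
G1 X187.817 Y74.978 F4572
G1 X113.042 Y10.560 F4572
G1 X175.024 Y142.589 F4572
G1 X94.926 Y91.453 F4572
M5
G0 X195.310 Y105.359
M4 S414
G1 X137.149 Y67.918 F4572
G1 X194.880 Y48.553 F4572
G1 X195.310 Y105.359 F4572
M5
G0 X12.525 Y38.397
M4 S414
G1 X38.291 Y46.080 F4572
G1 X97.647 Y77.323 F4572
G1 X154.583 Y106.824 F4572
G1 X173.088 Y109.281 F4572
M5
G0 X165.000 Y123.064
M4 S414
G1 X163.760 Y126.057 F4572
G1 X160.767 Y127.297 F4572
G1 X157.774 Y126.057 F4572
G1 X156.534 Y123.064 F4572
G1 X157.774 Y120.071 F4572
G1 X160.767 Y118.831 F4572
G1 X163.760 Y120.071 F4572
G1 X165.000 Y123.064 F4572
M5
G0 X0.000 Y0.000

viewBox `0 0 208.298 152.746` with mm width/height → 1 unit = 1 mm. Flip: y_m = 152.746 − y_svg.

**Shape 1** — `<path>` open polyline, stroke `#0000ff` → engrave (S414, F4572). Machine vertices: (199.165,37.557) → (156.462,110.896) → (40.737,85.024) → (129.345,139.929) → (80.863,32.994). Open path.

**Shape 2** — `<polygon>` closed polygon, stroke `#0000ff` → engrave (S414, F4572). Machine vertices: (94.926,91.453) → (187.817,74.978) → (113.042,10.560) → (175.024,142.589) → (94.926,91.453). Closed: final G1 returns to the first vertex.

**Shape 3** — `<path>` closed polygon, stroke `#0000ff` → engrave (S414, F4572). Machine vertices: (195.310,105.359) → (137.149,67.918) → (194.880,48.553) → (195.310,105.359). Closed: final G1 returns to the first vertex.

**Shape 4** — `<path>` cubic bezier, stroke `#0000ff` → engrave (S414, F4572). Control points (SVG): P0=(12.525,114.349), P1=(8.482,131.058), P2=(190.040,17.465), P3=(173.088,43.465); sampled at t=k/4. Machine vertices: (12.525,38.397) → (38.291,46.080) → (97.647,77.323) → (154.583,106.824) → (173.088,109.281). Open path.

**Shape 5** — `<circle>` circle, stroke `#0000ff` → engrave (S414, F4572). Machine vertices: (165.000,123.064) → (163.760,126.057) → (160.767,127.297) → (157.774,126.057) → (156.534,123.064) → (157.774,120.071) → (160.767,118.831) → (163.760,120.071) → (165.000,123.064). Closed: final G1 returns to the first vertex.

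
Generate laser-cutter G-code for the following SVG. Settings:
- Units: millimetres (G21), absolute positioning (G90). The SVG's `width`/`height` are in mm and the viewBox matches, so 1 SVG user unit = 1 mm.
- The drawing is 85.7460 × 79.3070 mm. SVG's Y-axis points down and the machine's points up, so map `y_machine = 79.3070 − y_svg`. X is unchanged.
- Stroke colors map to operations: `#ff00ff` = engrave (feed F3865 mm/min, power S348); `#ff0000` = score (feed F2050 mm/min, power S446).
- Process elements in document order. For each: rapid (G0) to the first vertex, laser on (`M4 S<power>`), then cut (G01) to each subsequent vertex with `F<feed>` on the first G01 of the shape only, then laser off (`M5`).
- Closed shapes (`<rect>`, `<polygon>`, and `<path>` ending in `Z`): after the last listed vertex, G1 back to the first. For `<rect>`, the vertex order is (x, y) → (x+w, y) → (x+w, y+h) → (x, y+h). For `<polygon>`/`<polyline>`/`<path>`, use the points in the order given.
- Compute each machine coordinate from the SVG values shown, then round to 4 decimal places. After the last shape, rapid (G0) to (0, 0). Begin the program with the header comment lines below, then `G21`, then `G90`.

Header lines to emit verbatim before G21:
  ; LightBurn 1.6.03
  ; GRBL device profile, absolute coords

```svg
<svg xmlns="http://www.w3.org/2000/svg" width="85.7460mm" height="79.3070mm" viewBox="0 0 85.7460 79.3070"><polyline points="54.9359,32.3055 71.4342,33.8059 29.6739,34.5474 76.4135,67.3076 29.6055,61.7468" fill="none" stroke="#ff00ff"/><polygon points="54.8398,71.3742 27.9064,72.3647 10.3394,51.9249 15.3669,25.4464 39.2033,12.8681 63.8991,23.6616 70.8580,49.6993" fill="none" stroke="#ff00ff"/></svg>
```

; LightBurn 1.6.03
; GRBL device profile, absolute coords
G21
G90
G0 X54.9359 Y47.0015
M4 S348
G01 X71.4342 Y45.5011 F3865
G01 X29.6739 Y44.7596
G01 X76.4135 Y11.9994
G01 X29.6055 Y17.5602
M5
G0 X54.8398 Y7.9328
M4 S348
G01 X27.9064 Y6.9423 F3865
G01 X10.3394 Y27.3821
G01 X15.3669 Y53.8606
G01 X39.2033 Y66.4389
G01 X63.8991 Y55.6454
G01 X70.8580 Y29.6077
G01 X54.8398 Y7.9328
M5
G0 X0.0000 Y0.0000

viewBox `0 0 85.7460 79.3070` with mm width/height → 1 unit = 1 mm. Flip: y_m = 79.3070 − y_svg.

**Shape 1** — `<polyline>` open polyline, stroke `#ff00ff` → engrave (S348, F3865). Machine vertices: (54.9359,47.0015) → (71.4342,45.5011) → (29.6739,44.7596) → (76.4135,11.9994) → (29.6055,17.5602). Open path.

**Shape 2** — `<polygon>` regular polygon, stroke `#ff00ff` → engrave (S348, F3865). Machine vertices: (54.8398,7.9328) → (27.9064,6.9423) → (10.3394,27.3821) → (15.3669,53.8606) → (39.2033,66.4389) → (63.8991,55.6454) → (70.8580,29.6077) → (54.8398,7.9328). Closed: final G1 returns to the first vertex.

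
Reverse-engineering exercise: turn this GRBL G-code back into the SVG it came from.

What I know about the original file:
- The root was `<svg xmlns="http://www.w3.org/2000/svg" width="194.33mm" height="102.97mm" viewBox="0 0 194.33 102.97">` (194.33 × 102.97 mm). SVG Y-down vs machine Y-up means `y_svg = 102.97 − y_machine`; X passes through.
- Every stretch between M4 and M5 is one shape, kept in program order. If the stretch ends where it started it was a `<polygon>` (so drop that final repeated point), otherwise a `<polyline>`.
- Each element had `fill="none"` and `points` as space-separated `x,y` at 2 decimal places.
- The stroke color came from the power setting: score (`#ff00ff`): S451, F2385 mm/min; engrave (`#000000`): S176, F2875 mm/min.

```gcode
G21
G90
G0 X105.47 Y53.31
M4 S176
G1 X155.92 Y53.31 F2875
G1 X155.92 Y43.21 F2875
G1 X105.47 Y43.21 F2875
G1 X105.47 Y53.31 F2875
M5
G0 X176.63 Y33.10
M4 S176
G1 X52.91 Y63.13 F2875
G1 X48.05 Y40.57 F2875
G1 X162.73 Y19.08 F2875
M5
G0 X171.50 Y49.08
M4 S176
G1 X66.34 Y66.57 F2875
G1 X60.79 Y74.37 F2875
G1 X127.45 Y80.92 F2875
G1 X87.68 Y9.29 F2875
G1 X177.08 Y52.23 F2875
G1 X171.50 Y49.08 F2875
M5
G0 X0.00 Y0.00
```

Each laser-on run becomes one SVG element. Flip Y back into SVG space with y_svg = 102.97 − y_machine. Every run uses S176, so all elements get stroke `#000000` (engrave).

Run 1: The run returns to its start, so emit a `<polygon>` with points (Y-flipped): 105.47,49.66 155.92,49.66 155.92,59.76 105.47,59.76.

Run 2: The run is open, so emit a `<polyline>` with points (Y-flipped): 176.63,69.87 52.91,39.84 48.05,62.40 162.73,83.89.

Run 3: The run returns to its start, so emit a `<polygon>` with points (Y-flipped): 171.50,53.89 66.34,36.40 60.79,28.60 127.45,22.05 87.68,93.68 177.08,50.74.

<svg xmlns="http://www.w3.org/2000/svg" width="194.33mm" height="102.97mm" viewBox="0 0 194.33 102.97">
  <polygon points="105.47,49.66 155.92,49.66 155.92,59.76 105.47,59.76" fill="none" stroke="#000000"/>
  <polyline points="176.63,69.87 52.91,39.84 48.05,62.40 162.73,83.89" fill="none" stroke="#000000"/>
  <polygon points="171.50,53.89 66.34,36.40 60.79,28.60 127.45,22.05 87.68,93.68 177.08,50.74" fill="none" stroke="#000000"/>
</svg>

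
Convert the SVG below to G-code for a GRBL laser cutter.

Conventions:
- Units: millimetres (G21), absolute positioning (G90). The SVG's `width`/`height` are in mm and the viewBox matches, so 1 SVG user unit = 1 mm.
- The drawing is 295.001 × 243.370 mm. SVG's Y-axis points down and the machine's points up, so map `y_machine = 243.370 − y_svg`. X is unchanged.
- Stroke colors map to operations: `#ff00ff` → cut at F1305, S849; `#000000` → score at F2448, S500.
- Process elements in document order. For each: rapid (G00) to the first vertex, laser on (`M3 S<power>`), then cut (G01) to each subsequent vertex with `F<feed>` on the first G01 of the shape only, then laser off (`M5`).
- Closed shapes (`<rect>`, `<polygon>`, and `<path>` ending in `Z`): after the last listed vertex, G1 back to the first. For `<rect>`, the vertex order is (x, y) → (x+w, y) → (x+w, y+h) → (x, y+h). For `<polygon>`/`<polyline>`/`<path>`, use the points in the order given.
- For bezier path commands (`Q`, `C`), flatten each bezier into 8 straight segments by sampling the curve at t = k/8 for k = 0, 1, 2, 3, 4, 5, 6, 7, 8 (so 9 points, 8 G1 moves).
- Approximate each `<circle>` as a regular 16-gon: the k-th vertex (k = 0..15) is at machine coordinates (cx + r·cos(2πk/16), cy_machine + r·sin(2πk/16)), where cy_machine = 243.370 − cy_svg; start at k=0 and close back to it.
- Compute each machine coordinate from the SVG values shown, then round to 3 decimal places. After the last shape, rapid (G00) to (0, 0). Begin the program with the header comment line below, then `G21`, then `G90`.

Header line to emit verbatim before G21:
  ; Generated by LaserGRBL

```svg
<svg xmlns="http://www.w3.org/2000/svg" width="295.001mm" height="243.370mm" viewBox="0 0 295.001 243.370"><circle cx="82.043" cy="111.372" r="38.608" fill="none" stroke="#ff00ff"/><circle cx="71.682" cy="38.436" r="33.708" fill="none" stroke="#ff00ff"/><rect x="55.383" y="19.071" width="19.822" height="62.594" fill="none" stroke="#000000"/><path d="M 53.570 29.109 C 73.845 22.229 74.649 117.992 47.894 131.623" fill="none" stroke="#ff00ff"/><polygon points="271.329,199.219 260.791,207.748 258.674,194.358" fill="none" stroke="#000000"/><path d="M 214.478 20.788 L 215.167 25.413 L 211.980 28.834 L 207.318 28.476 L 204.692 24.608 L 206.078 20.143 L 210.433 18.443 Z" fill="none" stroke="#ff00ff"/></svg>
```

; Generated by LaserGRBL
G21
G90
G00 X120.651 Y131.998
M3 S849
G01 X117.712 Y146.773 F1305
G01 X109.343 Y159.298
G01 X96.818 Y167.667
G01 X82.043 Y170.606
G01 X67.268 Y167.667
G01 X54.743 Y159.298
G01 X46.374 Y146.773
G01 X43.435 Y131.998
G01 X46.374 Y117.223
G01 X54.743 Y104.698
G01 X67.268 Y96.329
G01 X82.043 Y93.390
G01 X96.818 Y96.329
G01 X109.343 Y104.698
G01 X117.712 Y117.223
G01 X120.651 Y131.998
M5
G00 X105.390 Y204.934
M3 S849
G01 X102.824 Y217.833 F1305
G01 X95.517 Y228.769
G01 X84.581 Y236.076
G01 X71.682 Y238.642
G01 X58.783 Y236.076
G01 X47.847 Y228.769
G01 X40.540 Y217.833
G01 X37.974 Y204.934
G01 X40.540 Y192.035
G01 X47.847 Y181.099
G01 X58.783 Y173.792
G01 X71.682 Y171.226
G01 X84.581 Y173.792
G01 X95.517 Y181.099
G01 X102.824 Y192.035
G01 X105.390 Y204.934
M5
G00 X55.383 Y224.299
M3 S500
G01 X75.205 Y224.299 F2448
G01 X75.205 Y161.705
G01 X55.383 Y161.705
G01 X55.383 Y224.299
M5
G00 X53.570 Y214.261
M3 S849
G01 X60.245 Y212.390 F1305
G01 X64.999 Y203.063
G01 X67.739 Y188.442
G01 X68.368 Y170.696
G01 X66.793 Y151.987
G01 X62.919 Y134.483
G01 X56.651 Y120.348
G01 X47.894 Y111.747
M5
G00 X271.329 Y44.151
M3 S500
G01 X260.791 Y35.622 F2448
G01 X258.674 Y49.012
G01 X271.329 Y44.151
M5
G00 X214.478 Y222.582
M3 S849
G01 X215.167 Y217.957 F1305
G01 X211.980 Y214.536
G01 X207.318 Y214.894
G01 X204.692 Y218.762
G01 X206.078 Y223.227
G01 X210.433 Y224.927
G01 X214.478 Y222.582
M5
G00 X0.000 Y0.000

1 u = 1 mm; y_m = 243.370 − y.

[1] `<circle>` circle, #ff00ff→cut S849 F1305: (120.651,131.998) → (117.712,146.773) → (109.343,159.298) → (96.818,167.667) → (82.043,170.606) → (67.268,167.667) → (54.743,159.298) → (46.374,146.773) → (43.435,131.998) → (46.374,117.223) → (54.743,104.698) → (67.268,96.329) → (82.043,93.390) → (96.818,96.329) → (109.343,104.698) → (117.712,117.223) → (120.651,131.998) (closed)

[2] `<circle>` circle, #ff00ff→cut S849 F1305: (105.390,204.934) → (102.824,217.833) → (95.517,228.769) → (84.581,236.076) → (71.682,238.642) → (58.783,236.076) → (47.847,228.769) → (40.540,217.833) → (37.974,204.934) → (40.540,192.035) → (47.847,181.099) → (58.783,173.792) → (71.682,171.226) → (84.581,173.792) → (95.517,181.099) → (102.824,192.035) → (105.390,204.934) (closed)

[3] `<rect>` rectangle, #000000→score S500 F2448: (55.383,224.299) → (75.205,224.299) → (75.205,161.705) → (55.383,161.705) → (55.383,224.299) (closed)

[4] `<path>` cubic bezier, #ff00ff→cut S849 F1305: (53.570,214.261) → (60.245,212.390) → (64.999,203.063) → (67.739,188.442) → (68.368,170.696) → (66.793,151.987) → (62.919,134.483) → (56.651,120.348) → (47.894,111.747)

[5] `<polygon>` regular polygon, #000000→score S500 F2448: (271.329,44.151) → (260.791,35.622) → (258.674,49.012) → (271.329,44.151) (closed)

[6] `<path>` regular polygon, #ff00ff→cut S849 F1305: (214.478,222.582) → (215.167,217.957) → (211.980,214.536) → (207.318,214.894) → (204.692,218.762) → (206.078,223.227) → (210.433,224.927) → (214.478,222.582) (closed)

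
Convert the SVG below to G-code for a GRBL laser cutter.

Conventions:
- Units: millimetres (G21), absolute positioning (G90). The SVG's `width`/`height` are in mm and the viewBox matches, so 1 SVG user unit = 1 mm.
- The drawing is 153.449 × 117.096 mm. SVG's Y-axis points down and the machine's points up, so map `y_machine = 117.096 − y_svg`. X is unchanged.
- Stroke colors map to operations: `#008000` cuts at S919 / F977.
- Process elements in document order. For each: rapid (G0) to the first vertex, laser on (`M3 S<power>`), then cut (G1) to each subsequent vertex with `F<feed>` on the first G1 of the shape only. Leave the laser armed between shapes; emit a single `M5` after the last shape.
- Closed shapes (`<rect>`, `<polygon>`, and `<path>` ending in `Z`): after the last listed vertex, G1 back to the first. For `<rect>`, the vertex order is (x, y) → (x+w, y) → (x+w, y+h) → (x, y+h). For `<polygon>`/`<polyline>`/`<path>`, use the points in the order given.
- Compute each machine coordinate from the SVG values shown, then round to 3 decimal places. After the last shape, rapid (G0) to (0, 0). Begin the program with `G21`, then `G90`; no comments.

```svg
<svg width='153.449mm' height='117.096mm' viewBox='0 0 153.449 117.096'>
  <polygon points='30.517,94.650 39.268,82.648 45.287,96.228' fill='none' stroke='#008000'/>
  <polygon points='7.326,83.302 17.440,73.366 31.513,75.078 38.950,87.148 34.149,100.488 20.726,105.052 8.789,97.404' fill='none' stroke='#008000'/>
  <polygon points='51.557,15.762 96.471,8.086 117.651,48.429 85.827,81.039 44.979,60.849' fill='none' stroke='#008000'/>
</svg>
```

G21
G90
G0 X30.517 Y22.446
M3 S919
G1 X39.268 Y34.448 F977
G1 X45.287 Y20.868
G1 X30.517 Y22.446
G0 X7.326 Y33.794
M3 S919
G1 X17.440 Y43.730 F977
G1 X31.513 Y42.018
G1 X38.950 Y29.948
G1 X34.149 Y16.608
G1 X20.726 Y12.044
G1 X8.789 Y19.692
G1 X7.326 Y33.794
G0 X51.557 Y101.334
M3 S919
G1 X96.471 Y109.010 F977
G1 X117.651 Y68.667
G1 X85.827 Y36.057
G1 X44.979 Y56.247
G1 X51.557 Y101.334
M5
G0 X0.000 Y0.000

1 u = 1 mm; y_m = 117.096 − y.

[1] `<polygon>` regular polygon, #008000→cut S919 F977: (30.517,22.446) → (39.268,34.448) → (45.287,20.868) → (30.517,22.446) (closed)

[2] `<polygon>` regular polygon, #008000→cut S919 F977: (7.326,33.794) → (17.440,43.730) → (31.513,42.018) → (38.950,29.948) → (34.149,16.608) → (20.726,12.044) → (8.789,19.692) → (7.326,33.794) (closed)

[3] `<polygon>` regular polygon, #008000→cut S919 F977: (51.557,101.334) → (96.471,109.010) → (117.651,68.667) → (85.827,36.057) → (44.979,56.247) → (51.557,101.334) (closed)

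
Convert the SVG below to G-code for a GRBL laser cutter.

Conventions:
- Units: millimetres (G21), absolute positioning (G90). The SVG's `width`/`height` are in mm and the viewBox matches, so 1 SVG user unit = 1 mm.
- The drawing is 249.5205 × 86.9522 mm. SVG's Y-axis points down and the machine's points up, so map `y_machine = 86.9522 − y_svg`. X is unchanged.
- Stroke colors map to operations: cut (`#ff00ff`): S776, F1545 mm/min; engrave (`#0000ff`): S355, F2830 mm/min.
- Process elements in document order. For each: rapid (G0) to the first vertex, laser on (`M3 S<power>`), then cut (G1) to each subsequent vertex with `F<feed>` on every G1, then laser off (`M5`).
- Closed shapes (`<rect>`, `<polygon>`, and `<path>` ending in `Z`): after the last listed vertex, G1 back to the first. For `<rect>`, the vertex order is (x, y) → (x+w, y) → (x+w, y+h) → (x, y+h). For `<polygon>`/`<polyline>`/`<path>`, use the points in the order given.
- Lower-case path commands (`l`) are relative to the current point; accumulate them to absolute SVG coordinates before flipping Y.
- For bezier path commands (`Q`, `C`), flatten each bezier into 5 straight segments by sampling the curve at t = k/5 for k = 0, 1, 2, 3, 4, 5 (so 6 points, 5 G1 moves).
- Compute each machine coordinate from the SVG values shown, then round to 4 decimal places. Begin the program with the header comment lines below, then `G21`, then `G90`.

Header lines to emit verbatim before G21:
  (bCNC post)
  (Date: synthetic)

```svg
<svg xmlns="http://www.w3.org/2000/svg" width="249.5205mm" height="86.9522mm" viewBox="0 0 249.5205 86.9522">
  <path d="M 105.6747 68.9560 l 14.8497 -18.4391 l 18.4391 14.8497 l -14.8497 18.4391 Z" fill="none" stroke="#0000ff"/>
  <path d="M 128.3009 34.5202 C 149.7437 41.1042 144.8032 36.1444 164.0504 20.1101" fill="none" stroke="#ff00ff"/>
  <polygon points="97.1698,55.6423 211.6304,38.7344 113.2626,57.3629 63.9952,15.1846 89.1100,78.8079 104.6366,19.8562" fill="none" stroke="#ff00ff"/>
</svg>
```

Since the viewBox matches the mm dimensions, user units are millimetres directly. The only transform is the Y-flip y_m = 86.9522 − y_svg.

Shape 1 is a regular polygon drawn with `<path>`. Its stroke #0000ff means engrave at S355, F2830. After flipping Y the toolpath is (105.6747,17.9962) → (120.5244,36.4353) → (138.9635,21.5856) → (124.1138,3.1465) → (105.6747,17.9962), returning to the start.

Shape 2 is a cubic bezier drawn with `<path>`. Its stroke #ff00ff means cut at S776, F1545. After flipping Y the toolpath is (128.3009,52.4320) → (138.4052,49.8631) → (144.6048,50.0422) → (149.3273,52.9467) → (155.0000,58.5542) → (164.0504,66.8421).

Shape 3 is a closed polygon drawn with `<polygon>`. Its stroke #ff00ff means cut at S776, F1545. After flipping Y the toolpath is (97.1698,31.3099) → (211.6304,48.2178) → (113.2626,29.5893) → (63.9952,71.7676) → (89.1100,8.1443) → (104.6366,67.0960) → (97.1698,31.3099), returning to the start.

(bCNC post)
(Date: synthetic)
G21
G90
G0 X105.6747 Y17.9962
M3 S355
G1 X120.5244 Y36.4353 F2830
G1 X138.9635 Y21.5856 F2830
G1 X124.1138 Y3.1465 F2830
G1 X105.6747 Y17.9962 F2830
M5
G0 X128.3009 Y52.4320
M3 S776
G1 X138.4052 Y49.8631 F1545
G1 X144.6048 Y50.0422 F1545
G1 X149.3273 Y52.9467 F1545
G1 X155.0000 Y58.5542 F1545
G1 X164.0504 Y66.8421 F1545
M5
G0 X97.1698 Y31.3099
M3 S776
G1 X211.6304 Y48.2178 F1545
G1 X113.2626 Y29.5893 F1545
G1 X63.9952 Y71.7676 F1545
G1 X89.1100 Y8.1443 F1545
G1 X104.6366 Y67.0960 F1545
G1 X97.1698 Y31.3099 F1545
M5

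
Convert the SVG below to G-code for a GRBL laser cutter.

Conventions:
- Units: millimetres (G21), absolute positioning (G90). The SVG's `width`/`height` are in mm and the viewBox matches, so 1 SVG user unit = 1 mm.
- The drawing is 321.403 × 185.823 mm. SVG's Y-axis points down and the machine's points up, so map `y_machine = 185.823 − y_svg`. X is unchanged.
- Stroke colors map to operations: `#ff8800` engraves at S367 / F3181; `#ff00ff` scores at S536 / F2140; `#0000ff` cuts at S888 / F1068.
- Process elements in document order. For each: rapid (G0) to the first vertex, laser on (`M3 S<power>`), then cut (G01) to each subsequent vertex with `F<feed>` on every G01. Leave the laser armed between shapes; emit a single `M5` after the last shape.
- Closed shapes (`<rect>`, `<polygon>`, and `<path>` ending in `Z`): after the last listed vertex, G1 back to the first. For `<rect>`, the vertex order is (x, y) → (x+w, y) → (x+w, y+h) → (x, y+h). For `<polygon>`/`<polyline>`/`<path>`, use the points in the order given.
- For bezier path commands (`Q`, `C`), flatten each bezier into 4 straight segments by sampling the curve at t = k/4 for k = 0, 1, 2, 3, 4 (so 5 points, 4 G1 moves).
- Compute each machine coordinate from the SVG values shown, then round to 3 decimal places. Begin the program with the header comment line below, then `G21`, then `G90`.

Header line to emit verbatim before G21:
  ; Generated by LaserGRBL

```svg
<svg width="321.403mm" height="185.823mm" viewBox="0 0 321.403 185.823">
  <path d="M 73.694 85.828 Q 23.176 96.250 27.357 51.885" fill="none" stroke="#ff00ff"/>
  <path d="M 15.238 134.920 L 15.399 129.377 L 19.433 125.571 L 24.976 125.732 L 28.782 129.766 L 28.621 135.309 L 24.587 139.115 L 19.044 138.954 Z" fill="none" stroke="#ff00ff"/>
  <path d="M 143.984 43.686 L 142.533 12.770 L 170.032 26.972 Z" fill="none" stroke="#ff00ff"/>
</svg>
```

viewBox `0 0 321.403 185.823` with mm width/height → 1 unit = 1 mm. Flip: y_m = 185.823 − y_svg.

**Shape 1** — `<path>` quadratic bezier, stroke `#ff00ff` → score (S536, F2140). Control points (SVG): P0=(73.694,85.828), P1=(23.176,96.250), P2=(27.357,51.885); sampled at t=k/4. Machine vertices: (73.694,99.995) → (51.854,98.208) → (36.851,103.270) → (28.685,115.180) → (27.357,133.938). Open path.

**Shape 2** — `<path>` regular polygon, stroke `#ff00ff` → score (S536, F2140). Machine vertices: (15.238,50.903) → (15.399,56.446) → (19.433,60.252) → (24.976,60.091) → (28.782,56.057) → (28.621,50.514) → (24.587,46.708) → (19.044,46.869) → (15.238,50.903). Closed: final G1 returns to the first vertex.

**Shape 3** — `<path>` regular polygon, stroke `#ff00ff` → score (S536, F2140). Machine vertices: (143.984,142.137) → (142.533,173.053) → (170.032,158.851) → (143.984,142.137). Closed: final G1 returns to the first vertex.

; Generated by LaserGRBL
G21
G90
G0 X73.694 Y99.995
M3 S536
G01 X51.854 Y98.208 F2140
G01 X36.851 Y103.270 F2140
G01 X28.685 Y115.180 F2140
G01 X27.357 Y133.938 F2140
G0 X15.238 Y50.903
M3 S536
G01 X15.399 Y56.446 F2140
G01 X19.433 Y60.252 F2140
G01 X24.976 Y60.091 F2140
G01 X28.782 Y56.057 F2140
G01 X28.621 Y50.514 F2140
G01 X24.587 Y46.708 F2140
G01 X19.044 Y46.869 F2140
G01 X15.238 Y50.903 F2140
G0 X143.984 Y142.137
M3 S536
G01 X142.533 Y173.053 F2140
G01 X170.032 Y158.851 F2140
G01 X143.984 Y142.137 F2140
M5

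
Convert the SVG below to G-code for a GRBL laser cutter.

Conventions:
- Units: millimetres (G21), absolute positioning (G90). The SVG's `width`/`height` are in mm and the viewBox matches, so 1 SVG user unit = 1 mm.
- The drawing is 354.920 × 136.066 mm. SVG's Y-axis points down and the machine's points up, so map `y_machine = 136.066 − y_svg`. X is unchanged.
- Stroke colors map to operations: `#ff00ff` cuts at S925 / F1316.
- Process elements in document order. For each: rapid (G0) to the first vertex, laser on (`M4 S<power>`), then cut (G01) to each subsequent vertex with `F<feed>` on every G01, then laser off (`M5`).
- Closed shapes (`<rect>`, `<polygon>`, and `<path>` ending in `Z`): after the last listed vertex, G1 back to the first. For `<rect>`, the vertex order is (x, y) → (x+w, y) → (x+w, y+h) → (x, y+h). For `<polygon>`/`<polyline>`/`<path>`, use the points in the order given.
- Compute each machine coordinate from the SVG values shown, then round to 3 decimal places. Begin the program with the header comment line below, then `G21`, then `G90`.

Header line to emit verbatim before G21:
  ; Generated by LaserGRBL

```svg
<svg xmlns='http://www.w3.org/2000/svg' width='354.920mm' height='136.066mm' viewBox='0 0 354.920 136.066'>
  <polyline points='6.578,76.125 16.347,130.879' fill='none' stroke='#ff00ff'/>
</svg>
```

1 u = 1 mm; y_m = 136.066 − y.

[1] `<polyline>` line segment, #ff00ff→cut S925 F1316: (6.578,59.941) → (16.347,5.187)

; Generated by LaserGRBL
G21
G90
G0 X6.578 Y59.941
M4 S925
G01 X16.347 Y5.187 F1316
M5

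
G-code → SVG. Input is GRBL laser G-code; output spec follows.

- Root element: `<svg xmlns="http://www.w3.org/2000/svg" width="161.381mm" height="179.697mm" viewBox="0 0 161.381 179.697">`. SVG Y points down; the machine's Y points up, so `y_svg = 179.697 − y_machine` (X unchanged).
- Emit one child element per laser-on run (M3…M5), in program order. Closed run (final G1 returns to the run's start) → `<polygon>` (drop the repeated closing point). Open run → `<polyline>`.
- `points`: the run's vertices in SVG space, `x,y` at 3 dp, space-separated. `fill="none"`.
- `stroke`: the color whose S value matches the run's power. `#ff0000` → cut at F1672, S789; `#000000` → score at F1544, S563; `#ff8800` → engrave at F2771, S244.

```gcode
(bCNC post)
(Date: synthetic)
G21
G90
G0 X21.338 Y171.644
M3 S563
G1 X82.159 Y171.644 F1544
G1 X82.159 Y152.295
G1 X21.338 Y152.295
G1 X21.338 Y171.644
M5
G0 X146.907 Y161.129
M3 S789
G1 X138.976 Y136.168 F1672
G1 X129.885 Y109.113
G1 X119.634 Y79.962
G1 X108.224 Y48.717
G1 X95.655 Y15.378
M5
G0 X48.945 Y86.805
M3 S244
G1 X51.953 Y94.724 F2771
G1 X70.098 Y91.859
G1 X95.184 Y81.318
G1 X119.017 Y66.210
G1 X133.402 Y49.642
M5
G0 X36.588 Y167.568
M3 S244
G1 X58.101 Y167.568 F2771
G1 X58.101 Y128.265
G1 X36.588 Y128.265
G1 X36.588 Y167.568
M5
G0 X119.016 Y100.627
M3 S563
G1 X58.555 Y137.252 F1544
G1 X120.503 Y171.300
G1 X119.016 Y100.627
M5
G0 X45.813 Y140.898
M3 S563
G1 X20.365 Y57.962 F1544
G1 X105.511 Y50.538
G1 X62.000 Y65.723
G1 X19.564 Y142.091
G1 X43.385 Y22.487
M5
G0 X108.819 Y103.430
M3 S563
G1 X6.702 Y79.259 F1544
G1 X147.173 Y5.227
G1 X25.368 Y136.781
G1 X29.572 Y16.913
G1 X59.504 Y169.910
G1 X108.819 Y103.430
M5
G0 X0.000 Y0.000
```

Each laser-on run becomes one SVG element. Flip Y back into SVG space with y_svg = 179.697 − y_machine.

Run 1: the run's S563 means `#000000` (score). The run returns to its start, so emit a `<polygon>` with points (Y-flipped): 21.338,8.053 82.159,8.053 82.159,27.402 21.338,27.402.

Run 2: S789 ⇒ cut layer `#ff0000`. The run is open, so emit a `<polyline>` with points (Y-flipped): 146.907,18.568 138.976,43.529 129.885,70.584 119.634,99.735 108.224,130.980 95.655,164.319.

Run 3: power S244 maps to stroke `#ff8800` (engrave). The run is open, so emit a `<polyline>` with points (Y-flipped): 48.945,92.892 51.953,84.973 70.098,87.838 95.184,98.379 119.017,113.487 133.402,130.055.

Run 4: power S244 maps to stroke `#ff8800` (engrave). The run returns to its start, so emit a `<polygon>` with points (Y-flipped): 36.588,12.129 58.101,12.129 58.101,51.432 36.588,51.432.

Run 5: power S563 maps to stroke `#000000` (score). The run returns to its start, so emit a `<polygon>` with points (Y-flipped): 119.016,79.070 58.555,42.445 120.503,8.397.

Run 6: power S563 maps to stroke `#000000` (score). The run is open, so emit a `<polyline>` with points (Y-flipped): 45.813,38.799 20.365,121.735 105.511,129.159 62.000,113.974 19.564,37.606 43.385,157.210.

Run 7: power S563 maps to stroke `#000000` (score). The run returns to its start, so emit a `<polygon>` with points (Y-flipped): 108.819,76.267 6.702,100.438 147.173,174.470 25.368,42.916 29.572,162.784 59.504,9.787.

<svg xmlns="http://www.w3.org/2000/svg" width="161.381mm" height="179.697mm" viewBox="0 0 161.381 179.697">
  <polygon points="21.338,8.053 82.159,8.053 82.159,27.402 21.338,27.402" fill="none" stroke="#000000"/>
  <polyline points="146.907,18.568 138.976,43.529 129.885,70.584 119.634,99.735 108.224,130.980 95.655,164.319" fill="none" stroke="#ff0000"/>
  <polyline points="48.945,92.892 51.953,84.973 70.098,87.838 95.184,98.379 119.017,113.487 133.402,130.055" fill="none" stroke="#ff8800"/>
  <polygon points="36.588,12.129 58.101,12.129 58.101,51.432 36.588,51.432" fill="none" stroke="#ff8800"/>
  <polygon points="119.016,79.070 58.555,42.445 120.503,8.397" fill="none" stroke="#000000"/>
  <polyline points="45.813,38.799 20.365,121.735 105.511,129.159 62.000,113.974 19.564,37.606 43.385,157.210" fill="none" stroke="#000000"/>
  <polygon points="108.819,76.267 6.702,100.438 147.173,174.470 25.368,42.916 29.572,162.784 59.504,9.787" fill="none" stroke="#000000"/>
</svg>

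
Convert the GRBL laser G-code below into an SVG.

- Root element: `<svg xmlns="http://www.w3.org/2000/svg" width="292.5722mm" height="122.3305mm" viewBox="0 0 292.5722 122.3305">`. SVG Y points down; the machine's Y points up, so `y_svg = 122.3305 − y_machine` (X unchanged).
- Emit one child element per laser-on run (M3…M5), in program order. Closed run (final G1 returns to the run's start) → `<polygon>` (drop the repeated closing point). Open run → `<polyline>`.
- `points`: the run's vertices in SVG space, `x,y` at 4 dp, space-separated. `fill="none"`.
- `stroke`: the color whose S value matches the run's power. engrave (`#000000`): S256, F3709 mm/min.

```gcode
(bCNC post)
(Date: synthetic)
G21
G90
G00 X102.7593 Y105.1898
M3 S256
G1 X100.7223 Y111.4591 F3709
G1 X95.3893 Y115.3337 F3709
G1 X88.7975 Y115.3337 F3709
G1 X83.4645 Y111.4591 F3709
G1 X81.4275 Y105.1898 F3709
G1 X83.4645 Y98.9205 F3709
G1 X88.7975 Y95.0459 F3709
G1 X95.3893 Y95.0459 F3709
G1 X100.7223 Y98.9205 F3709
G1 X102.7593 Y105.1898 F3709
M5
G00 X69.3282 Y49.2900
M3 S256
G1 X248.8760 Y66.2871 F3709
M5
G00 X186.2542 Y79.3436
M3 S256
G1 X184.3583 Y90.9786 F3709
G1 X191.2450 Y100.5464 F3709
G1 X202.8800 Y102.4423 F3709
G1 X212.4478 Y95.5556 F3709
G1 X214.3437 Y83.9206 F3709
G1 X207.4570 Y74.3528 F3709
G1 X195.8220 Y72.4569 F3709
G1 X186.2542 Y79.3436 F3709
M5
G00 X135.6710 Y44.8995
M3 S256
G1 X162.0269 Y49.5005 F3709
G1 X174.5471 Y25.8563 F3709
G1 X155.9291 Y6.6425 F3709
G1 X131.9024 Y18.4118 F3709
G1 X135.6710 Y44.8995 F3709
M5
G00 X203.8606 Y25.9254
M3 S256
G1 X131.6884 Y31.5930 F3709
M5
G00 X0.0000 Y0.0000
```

Each laser-on run becomes one SVG element. Flip Y back into SVG space with y_svg = 122.3305 − y_machine. Every run uses S256, so all elements get stroke `#000000` (engrave).

Run 1: The run returns to its start, so emit a `<polygon>` with points (Y-flipped): 102.7593,17.1407 100.7223,10.8714 95.3893,6.9968 88.7975,6.9968 83.4645,10.8714 81.4275,17.1407 83.4645,23.4100 88.7975,27.2846 95.3893,27.2846 100.7223,23.4100.

Run 2: The run is open, so emit a `<polyline>` with points (Y-flipped): 69.3282,73.0405 248.8760,56.0434.

Run 3: The run returns to its start, so emit a `<polygon>` with points (Y-flipped): 186.2542,42.9869 184.3583,31.3519 191.2450,21.7841 202.8800,19.8882 212.4478,26.7749 214.3437,38.4099 207.4570,47.9777 195.8220,49.8736.

Run 4: The run returns to its start, so emit a `<polygon>` with points (Y-flipped): 135.6710,77.4310 162.0269,72.8300 174.5471,96.4742 155.9291,115.6880 131.9024,103.9187.

Run 5: The run is open, so emit a `<polyline>` with points (Y-flipped): 203.8606,96.4051 131.6884,90.7375.

<svg xmlns="http://www.w3.org/2000/svg" width="292.5722mm" height="122.3305mm" viewBox="0 0 292.5722 122.3305">
  <polygon points="102.7593,17.1407 100.7223,10.8714 95.3893,6.9968 88.7975,6.9968 83.4645,10.8714 81.4275,17.1407 83.4645,23.4100 88.7975,27.2846 95.3893,27.2846 100.7223,23.4100" fill="none" stroke="#000000"/>
  <polyline points="69.3282,73.0405 248.8760,56.0434" fill="none" stroke="#000000"/>
  <polygon points="186.2542,42.9869 184.3583,31.3519 191.2450,21.7841 202.8800,19.8882 212.4478,26.7749 214.3437,38.4099 207.4570,47.9777 195.8220,49.8736" fill="none" stroke="#000000"/>
  <polygon points="135.6710,77.4310 162.0269,72.8300 174.5471,96.4742 155.9291,115.6880 131.9024,103.9187" fill="none" stroke="#000000"/>
  <polyline points="203.8606,96.4051 131.6884,90.7375" fill="none" stroke="#000000"/>
</svg>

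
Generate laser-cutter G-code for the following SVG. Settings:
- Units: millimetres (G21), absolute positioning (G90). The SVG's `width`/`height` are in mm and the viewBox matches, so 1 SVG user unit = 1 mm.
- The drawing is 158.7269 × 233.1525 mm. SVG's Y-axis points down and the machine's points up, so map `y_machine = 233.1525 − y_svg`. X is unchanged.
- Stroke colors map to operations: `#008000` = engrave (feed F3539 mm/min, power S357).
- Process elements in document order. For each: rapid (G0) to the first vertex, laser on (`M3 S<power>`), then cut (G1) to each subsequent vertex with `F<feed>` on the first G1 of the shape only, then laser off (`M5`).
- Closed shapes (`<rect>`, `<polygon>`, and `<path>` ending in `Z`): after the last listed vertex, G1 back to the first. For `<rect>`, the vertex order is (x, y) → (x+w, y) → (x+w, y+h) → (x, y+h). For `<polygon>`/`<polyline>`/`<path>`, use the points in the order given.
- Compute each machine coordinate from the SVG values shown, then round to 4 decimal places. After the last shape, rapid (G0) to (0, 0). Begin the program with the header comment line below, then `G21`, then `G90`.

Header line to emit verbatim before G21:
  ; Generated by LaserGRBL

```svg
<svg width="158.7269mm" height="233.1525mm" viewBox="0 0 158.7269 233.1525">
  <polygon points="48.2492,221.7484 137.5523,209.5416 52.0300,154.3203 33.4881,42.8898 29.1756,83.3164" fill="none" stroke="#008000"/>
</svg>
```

; Generated by LaserGRBL
G21
G90
G0 X48.2492 Y11.4041
M3 S357
G1 X137.5523 Y23.6109 F3539
G1 X52.0300 Y78.8322
G1 X33.4881 Y190.2627
G1 X29.1756 Y149.8361
G1 X48.2492 Y11.4041
M5
G0 X0.0000 Y0.0000

1 u = 1 mm; y_m = 233.1525 − y.

[1] `<polygon>` closed polygon, #008000→engrave S357 F3539: (48.2492,11.4041) → (137.5523,23.6109) → (52.0300,78.8322) → (33.4881,190.2627) → (29.1756,149.8361) → (48.2492,11.4041) (closed)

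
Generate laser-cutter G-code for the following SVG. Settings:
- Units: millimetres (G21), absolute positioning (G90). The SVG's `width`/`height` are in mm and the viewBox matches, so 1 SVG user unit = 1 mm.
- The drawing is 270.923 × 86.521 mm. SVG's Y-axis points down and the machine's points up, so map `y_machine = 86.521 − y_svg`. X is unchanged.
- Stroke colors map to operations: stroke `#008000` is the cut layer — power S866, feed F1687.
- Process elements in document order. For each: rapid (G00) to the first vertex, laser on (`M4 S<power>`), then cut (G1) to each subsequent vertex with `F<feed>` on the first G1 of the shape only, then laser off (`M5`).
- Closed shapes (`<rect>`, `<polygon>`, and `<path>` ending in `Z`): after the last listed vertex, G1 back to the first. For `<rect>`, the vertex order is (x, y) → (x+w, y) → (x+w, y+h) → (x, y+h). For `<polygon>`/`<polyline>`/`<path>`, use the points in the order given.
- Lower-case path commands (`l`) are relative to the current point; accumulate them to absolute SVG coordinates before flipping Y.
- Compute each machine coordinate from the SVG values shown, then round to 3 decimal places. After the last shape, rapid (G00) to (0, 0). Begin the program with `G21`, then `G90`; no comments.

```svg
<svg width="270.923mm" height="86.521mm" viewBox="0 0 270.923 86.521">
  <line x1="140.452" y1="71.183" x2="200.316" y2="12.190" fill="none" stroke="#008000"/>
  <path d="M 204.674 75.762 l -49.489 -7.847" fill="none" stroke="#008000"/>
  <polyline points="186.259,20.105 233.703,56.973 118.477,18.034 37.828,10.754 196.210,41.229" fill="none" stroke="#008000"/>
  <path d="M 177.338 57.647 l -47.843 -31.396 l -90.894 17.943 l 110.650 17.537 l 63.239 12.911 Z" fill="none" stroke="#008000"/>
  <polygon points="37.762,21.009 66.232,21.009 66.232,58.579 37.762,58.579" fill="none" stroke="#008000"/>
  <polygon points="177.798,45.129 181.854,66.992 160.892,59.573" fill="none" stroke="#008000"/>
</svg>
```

G21
G90
G00 X140.452 Y15.338
M4 S866
G1 X200.316 Y74.331 F1687
M5
G00 X204.674 Y10.759
M4 S866
G1 X155.185 Y18.606 F1687
M5
G00 X186.259 Y66.416
M4 S866
G1 X233.703 Y29.548 F1687
G1 X118.477 Y68.487
G1 X37.828 Y75.767
G1 X196.210 Y45.292
M5
G00 X177.338 Y28.874
M4 S866
G1 X129.495 Y60.270 F1687
G1 X38.601 Y42.327
G1 X149.251 Y24.790
G1 X212.490 Y11.879
G1 X177.338 Y28.874
M5
G00 X37.762 Y65.512
M4 S866
G1 X66.232 Y65.512 F1687
G1 X66.232 Y27.942
G1 X37.762 Y27.942
G1 X37.762 Y65.512
M5
G00 X177.798 Y41.392
M4 S866
G1 X181.854 Y19.529 F1687
G1 X160.892 Y26.948
G1 X177.798 Y41.392
M5
G00 X0.000 Y0.000

1 u = 1 mm; y_m = 86.521 − y.

[1] `<line>` line segment, #008000→cut S866 F1687: (140.452,15.338) → (200.316,74.331)

[2] `<path>` line segment, #008000→cut S866 F1687: (204.674,10.759) → (155.185,18.606)

[3] `<polyline>` open polyline, #008000→cut S866 F1687: (186.259,66.416) → (233.703,29.548) → (118.477,68.487) → (37.828,75.767) → (196.210,45.292)

[4] `<path>` closed polygon, #008000→cut S866 F1687: (177.338,28.874) → (129.495,60.270) → (38.601,42.327) → (149.251,24.790) → (212.490,11.879) → (177.338,28.874) (closed)

[5] `<polygon>` rectangle, #008000→cut S866 F1687: (37.762,65.512) → (66.232,65.512) → (66.232,27.942) → (37.762,27.942) → (37.762,65.512) (closed)

[6] `<polygon>` regular polygon, #008000→cut S866 F1687: (177.798,41.392) → (181.854,19.529) → (160.892,26.948) → (177.798,41.392) (closed)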